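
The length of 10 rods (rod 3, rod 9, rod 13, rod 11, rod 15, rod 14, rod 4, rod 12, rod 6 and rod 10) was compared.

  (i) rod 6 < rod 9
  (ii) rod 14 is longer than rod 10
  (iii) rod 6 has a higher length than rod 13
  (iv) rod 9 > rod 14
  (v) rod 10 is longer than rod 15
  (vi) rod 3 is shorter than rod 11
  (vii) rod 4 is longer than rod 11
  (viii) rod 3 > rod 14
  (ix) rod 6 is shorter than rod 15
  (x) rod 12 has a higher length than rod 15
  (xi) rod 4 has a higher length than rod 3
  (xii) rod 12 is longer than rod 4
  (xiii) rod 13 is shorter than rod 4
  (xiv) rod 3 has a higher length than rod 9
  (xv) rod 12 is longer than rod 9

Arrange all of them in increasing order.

The consecutive links are each given: rod 13 < rod 6; rod 6 < rod 15; rod 15 < rod 10; rod 10 < rod 14; rod 14 < rod 9; rod 9 < rod 3; rod 3 < rod 11; rod 11 < rod 4; rod 4 < rod 12.

rod 13 < rod 6 < rod 15 < rod 10 < rod 14 < rod 9 < rod 3 < rod 11 < rod 4 < rod 12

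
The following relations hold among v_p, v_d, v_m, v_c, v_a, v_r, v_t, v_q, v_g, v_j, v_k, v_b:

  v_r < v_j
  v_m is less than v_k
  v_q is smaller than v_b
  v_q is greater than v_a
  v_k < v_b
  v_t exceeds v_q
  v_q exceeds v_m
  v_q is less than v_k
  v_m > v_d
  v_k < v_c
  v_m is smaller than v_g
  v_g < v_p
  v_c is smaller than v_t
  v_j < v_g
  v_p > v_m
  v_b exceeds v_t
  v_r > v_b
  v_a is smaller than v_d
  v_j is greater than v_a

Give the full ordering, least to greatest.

v_a < v_d < v_m < v_q < v_k < v_c < v_t < v_b < v_r < v_j < v_g < v_p

Each adjacent pair is fixed by a given relation: v_a < v_d; v_d < v_m; v_m < v_q; v_q < v_k; v_k < v_c; v_c < v_t; v_t < v_b; v_b < v_r; v_r < v_j; v_j < v_g; v_g < v_p. Chaining them end to end gives the full order.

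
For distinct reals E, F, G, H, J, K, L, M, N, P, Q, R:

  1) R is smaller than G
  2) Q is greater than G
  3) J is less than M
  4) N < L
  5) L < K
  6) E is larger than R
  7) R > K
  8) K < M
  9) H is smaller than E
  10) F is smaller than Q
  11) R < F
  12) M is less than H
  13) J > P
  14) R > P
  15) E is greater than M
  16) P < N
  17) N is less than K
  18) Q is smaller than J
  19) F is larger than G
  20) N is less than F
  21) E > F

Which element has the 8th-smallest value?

Q

The consecutive relations fix a unique order: P < N < L < K < R < G < F < Q < J < M < H < E.
Counting 8 from the smallest end gives Q.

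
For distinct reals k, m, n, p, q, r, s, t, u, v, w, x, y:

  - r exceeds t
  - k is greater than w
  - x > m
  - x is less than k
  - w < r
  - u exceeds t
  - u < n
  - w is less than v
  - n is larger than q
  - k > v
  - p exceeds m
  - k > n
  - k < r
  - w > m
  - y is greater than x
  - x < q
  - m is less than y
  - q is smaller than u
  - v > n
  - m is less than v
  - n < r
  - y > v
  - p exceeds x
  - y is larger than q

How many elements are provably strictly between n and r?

The relations place n below r. An element lies strictly between them when it is forced above n and also forced below r.
Above n: {v, k, y}. Below r: {m, x, t, q, u, w, v, k}.
Intersection: {v, k} — 2.

2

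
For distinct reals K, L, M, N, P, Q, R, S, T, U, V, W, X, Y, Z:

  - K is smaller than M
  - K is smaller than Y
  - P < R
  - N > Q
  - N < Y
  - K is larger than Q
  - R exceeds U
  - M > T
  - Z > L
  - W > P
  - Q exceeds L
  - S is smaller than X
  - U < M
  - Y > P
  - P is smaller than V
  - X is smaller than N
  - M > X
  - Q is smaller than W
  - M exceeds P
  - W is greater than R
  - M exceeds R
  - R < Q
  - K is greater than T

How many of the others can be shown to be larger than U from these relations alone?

The elements the relations force above U are R, Q, K, M, N, W, Y — no chain reaches any other.
That is 7.

7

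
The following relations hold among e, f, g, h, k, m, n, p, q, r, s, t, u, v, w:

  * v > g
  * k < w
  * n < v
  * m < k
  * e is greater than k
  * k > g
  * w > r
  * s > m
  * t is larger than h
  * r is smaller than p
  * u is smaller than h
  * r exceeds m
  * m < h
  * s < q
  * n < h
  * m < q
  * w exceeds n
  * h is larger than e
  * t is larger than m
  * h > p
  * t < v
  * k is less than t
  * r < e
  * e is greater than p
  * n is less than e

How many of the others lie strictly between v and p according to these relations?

Chaining upward from p reaches: e, h, t.
Chaining downward from v reaches: m, r, g, n, u, k, e, h, t.
Strictly between p and v are those in both lists: e, h, t — 3 elements.

3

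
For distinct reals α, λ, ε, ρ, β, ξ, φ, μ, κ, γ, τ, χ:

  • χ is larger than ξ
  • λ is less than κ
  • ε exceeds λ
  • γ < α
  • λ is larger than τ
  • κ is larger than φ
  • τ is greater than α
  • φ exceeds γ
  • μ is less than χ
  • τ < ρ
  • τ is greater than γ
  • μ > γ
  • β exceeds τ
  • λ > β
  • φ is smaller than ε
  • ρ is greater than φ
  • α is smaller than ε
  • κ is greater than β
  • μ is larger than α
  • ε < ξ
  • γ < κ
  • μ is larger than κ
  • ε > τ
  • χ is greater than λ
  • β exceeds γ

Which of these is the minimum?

Chaining upward from γ: directly above it, α, φ, τ, β, κ, μ; then λ, ρ, ε, χ; then ξ.
That covers every other element, and nothing is given below γ, so γ is the minimum.

γ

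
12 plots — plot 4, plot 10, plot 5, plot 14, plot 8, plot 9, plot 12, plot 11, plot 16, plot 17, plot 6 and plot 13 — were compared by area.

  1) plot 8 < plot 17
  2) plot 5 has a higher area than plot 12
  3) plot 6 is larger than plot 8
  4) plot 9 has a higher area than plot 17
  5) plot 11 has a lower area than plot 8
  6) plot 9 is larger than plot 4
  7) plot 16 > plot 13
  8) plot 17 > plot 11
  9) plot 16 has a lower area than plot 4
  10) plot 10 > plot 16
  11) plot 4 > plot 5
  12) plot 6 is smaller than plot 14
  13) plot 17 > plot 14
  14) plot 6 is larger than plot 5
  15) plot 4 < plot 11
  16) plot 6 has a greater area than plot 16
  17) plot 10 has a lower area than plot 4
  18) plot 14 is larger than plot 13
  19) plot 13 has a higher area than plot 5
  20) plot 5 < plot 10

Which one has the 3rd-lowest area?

plot 13

The consecutive relations fix a unique order: plot 12 < plot 5 < plot 13 < plot 16 < plot 10 < plot 4 < plot 11 < plot 8 < plot 6 < plot 14 < plot 17 < plot 9.
Counting 3 from the smallest end gives plot 13.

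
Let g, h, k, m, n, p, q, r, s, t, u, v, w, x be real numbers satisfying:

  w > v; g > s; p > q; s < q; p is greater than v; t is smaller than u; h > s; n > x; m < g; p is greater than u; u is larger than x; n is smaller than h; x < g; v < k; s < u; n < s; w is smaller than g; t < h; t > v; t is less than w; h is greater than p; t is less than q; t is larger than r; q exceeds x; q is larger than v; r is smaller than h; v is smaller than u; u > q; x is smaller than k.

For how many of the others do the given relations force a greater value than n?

Directly above n: s, h.
One step further: q, g, u (5 so far).
One step further: p (6 so far).
Nothing else is reachable above n; 6 in all.

6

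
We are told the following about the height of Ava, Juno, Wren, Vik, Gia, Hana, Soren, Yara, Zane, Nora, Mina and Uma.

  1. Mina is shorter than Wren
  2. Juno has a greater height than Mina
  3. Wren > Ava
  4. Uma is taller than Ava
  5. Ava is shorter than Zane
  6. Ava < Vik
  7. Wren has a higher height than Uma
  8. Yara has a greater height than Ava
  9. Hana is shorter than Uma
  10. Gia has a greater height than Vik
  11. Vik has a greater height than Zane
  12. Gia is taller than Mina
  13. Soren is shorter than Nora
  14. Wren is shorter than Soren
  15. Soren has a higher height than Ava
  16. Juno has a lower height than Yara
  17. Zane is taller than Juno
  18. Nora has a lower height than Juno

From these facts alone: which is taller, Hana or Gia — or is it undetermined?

Gia

The relevant relations are Hana < Uma; Uma < Wren; Wren < Soren; Soren < Nora; Nora < Juno; Juno < Zane; Zane < Vik; Vik < Gia.
Chaining these gives Hana < Uma < Wren < Soren < Nora < Juno < Zane < Vik < Gia.
So Gia is taller.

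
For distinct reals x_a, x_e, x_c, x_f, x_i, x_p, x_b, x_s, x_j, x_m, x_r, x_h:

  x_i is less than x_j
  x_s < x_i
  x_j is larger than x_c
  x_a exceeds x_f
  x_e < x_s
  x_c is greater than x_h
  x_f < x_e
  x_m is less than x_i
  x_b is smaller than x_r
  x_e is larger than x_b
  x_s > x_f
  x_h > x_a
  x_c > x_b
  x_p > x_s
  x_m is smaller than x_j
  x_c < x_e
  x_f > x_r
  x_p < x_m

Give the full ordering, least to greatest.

The consecutive links are each given: x_b < x_r; x_r < x_f; x_f < x_a; x_a < x_h; x_h < x_c; x_c < x_e; x_e < x_s; x_s < x_p; x_p < x_m; x_m < x_i; x_i < x_j.

x_b < x_r < x_f < x_a < x_h < x_c < x_e < x_s < x_p < x_m < x_i < x_j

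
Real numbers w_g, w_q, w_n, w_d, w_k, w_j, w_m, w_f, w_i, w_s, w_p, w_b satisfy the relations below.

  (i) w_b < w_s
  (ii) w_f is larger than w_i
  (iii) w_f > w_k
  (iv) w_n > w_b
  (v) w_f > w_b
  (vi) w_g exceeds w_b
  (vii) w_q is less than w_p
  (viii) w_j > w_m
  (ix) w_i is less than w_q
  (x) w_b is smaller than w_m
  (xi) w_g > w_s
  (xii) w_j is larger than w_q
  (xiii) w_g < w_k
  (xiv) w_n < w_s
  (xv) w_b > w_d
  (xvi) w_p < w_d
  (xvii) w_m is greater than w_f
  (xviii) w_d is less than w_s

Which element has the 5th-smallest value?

w_b

The consecutive relations fix a unique order: w_i < w_q < w_p < w_d < w_b < w_n < w_s < w_g < w_k < w_f < w_m < w_j.
The 5th smallest is w_b.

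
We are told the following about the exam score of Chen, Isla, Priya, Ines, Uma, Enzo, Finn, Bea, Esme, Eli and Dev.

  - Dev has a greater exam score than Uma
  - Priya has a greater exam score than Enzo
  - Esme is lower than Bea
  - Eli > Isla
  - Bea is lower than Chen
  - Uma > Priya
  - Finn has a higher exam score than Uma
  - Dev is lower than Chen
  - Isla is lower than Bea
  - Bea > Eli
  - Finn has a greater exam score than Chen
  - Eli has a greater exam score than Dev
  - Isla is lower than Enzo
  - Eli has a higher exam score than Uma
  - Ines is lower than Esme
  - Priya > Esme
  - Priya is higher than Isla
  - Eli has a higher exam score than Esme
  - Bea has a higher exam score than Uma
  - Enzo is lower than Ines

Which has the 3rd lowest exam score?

Ines

Piecing the relations together gives one ordering: Isla < Enzo < Ines < Esme < Priya < Uma < Dev < Eli < Bea < Chen < Finn.
Counting 3 from the smallest end gives Ines.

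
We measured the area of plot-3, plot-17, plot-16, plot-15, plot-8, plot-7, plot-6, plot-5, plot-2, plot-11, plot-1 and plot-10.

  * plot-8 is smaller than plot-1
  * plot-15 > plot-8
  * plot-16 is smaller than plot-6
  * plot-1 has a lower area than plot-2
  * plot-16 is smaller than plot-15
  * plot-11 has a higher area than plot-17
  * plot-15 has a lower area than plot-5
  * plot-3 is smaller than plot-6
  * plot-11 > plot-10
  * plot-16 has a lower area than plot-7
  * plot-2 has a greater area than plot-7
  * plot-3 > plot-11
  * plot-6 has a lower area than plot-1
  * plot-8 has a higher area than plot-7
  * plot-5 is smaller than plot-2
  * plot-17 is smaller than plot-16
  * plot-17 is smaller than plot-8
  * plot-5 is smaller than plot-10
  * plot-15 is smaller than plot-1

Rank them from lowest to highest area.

plot-17 < plot-16 < plot-7 < plot-8 < plot-15 < plot-5 < plot-10 < plot-11 < plot-3 < plot-6 < plot-1 < plot-2

Nothing is placed below plot-17, so it is least; from there plot-17 < plot-16; plot-16 < plot-7; plot-7 < plot-8; plot-8 < plot-15; plot-15 < plot-5; plot-5 < plot-10; plot-10 < plot-11; plot-11 < plot-3; plot-3 < plot-6; plot-6 < plot-1; plot-1 < plot-2, each given directly.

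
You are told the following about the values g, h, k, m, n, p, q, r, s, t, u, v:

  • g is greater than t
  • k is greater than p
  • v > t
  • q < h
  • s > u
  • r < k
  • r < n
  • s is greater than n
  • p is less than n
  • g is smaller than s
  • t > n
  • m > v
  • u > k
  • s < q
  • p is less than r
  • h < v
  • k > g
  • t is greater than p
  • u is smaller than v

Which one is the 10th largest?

n

Chaining the given pairs: p < r < n < t < g < k < u < s < q < h < v < m.
The 10th largest is n.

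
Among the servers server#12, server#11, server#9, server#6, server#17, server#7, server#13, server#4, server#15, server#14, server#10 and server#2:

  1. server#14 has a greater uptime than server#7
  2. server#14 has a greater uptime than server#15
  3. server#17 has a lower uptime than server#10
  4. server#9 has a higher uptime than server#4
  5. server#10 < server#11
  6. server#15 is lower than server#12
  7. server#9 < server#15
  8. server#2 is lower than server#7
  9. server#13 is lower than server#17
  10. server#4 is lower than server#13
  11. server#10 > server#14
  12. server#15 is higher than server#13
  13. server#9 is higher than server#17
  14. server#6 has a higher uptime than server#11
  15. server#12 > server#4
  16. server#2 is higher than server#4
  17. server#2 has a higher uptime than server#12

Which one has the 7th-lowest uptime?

Piecing the relations together gives one ordering: server#4 < server#13 < server#17 < server#9 < server#15 < server#12 < server#2 < server#7 < server#14 < server#10 < server#11 < server#6.
The 7th smallest is server#2.

server#2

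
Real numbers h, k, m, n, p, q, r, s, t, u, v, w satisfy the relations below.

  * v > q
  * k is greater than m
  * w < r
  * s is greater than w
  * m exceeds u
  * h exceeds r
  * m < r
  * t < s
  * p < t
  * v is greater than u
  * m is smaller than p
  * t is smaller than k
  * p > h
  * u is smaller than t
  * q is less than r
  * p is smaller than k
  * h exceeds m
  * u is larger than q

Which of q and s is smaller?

q < u and u < m give q < m.
Then m < r extends the chain to r.
With r < h: q < u < m < r < h.
Then h < p extends the chain to p.
With p < t: q < u < m < r < h < p < t.
Then t < s extends the chain to s.
So q < s; q is the smaller of the two.

q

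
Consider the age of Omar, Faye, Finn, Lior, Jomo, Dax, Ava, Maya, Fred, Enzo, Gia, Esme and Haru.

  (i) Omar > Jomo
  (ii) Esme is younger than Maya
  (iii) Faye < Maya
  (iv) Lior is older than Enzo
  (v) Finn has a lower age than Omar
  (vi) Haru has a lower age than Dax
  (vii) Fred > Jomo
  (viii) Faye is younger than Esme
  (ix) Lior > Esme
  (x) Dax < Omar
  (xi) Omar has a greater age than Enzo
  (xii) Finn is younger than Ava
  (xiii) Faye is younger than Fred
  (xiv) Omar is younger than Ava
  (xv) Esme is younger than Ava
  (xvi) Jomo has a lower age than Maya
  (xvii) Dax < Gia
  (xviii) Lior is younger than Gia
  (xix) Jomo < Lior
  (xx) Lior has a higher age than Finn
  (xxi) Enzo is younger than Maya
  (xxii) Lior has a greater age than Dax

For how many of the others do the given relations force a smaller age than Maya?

4

The elements the relations force below Maya are Faye, Esme, Jomo, Enzo — no chain reaches any other.
That is 4.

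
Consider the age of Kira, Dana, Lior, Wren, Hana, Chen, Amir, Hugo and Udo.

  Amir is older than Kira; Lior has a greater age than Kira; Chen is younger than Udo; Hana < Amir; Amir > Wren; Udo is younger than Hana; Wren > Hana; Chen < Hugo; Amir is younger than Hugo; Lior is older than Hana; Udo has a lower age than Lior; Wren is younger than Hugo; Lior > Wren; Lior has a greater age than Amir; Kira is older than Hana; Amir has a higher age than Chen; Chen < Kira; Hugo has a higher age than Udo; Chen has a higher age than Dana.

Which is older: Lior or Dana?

Following the relations from Dana: Dana < Chen < Udo < Hana < Kira < Amir < Lior.
So Dana < Lior; Lior is the older of the two.

Lior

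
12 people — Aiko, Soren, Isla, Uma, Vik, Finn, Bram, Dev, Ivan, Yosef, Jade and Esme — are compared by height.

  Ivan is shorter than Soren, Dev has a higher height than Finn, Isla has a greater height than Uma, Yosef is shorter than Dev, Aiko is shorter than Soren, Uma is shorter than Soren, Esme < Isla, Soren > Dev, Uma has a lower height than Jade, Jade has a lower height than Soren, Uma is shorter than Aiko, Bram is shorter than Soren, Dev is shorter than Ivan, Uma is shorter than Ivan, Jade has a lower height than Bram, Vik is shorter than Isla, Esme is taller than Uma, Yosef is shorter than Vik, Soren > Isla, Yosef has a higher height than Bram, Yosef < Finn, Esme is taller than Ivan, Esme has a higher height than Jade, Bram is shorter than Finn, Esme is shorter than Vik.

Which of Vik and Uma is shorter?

The relevant relations are Uma < Jade; Jade < Bram; Bram < Yosef; Yosef < Finn; Finn < Dev; Dev < Ivan; Ivan < Esme; Esme < Vik.
Chaining these gives Uma < Jade < Bram < Yosef < Finn < Dev < Ivan < Esme < Vik.
So Uma < Vik; Uma is the shorter of the two.

Uma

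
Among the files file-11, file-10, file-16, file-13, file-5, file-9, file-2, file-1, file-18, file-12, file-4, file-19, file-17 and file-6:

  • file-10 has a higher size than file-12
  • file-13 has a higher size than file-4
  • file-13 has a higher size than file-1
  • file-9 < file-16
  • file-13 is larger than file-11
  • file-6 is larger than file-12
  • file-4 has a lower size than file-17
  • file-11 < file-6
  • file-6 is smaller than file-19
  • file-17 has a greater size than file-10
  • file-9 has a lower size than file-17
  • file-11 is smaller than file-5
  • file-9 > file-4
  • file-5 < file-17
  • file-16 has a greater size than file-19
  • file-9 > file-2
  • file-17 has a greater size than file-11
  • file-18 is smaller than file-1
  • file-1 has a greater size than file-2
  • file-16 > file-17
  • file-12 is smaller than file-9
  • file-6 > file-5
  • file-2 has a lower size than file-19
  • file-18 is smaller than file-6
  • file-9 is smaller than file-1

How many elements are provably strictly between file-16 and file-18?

The relations place file-18 below file-16. An element lies strictly between them when it is forced above file-18 and also forced below file-16.
Above file-18: {file-6, file-1, file-13, file-19}. Below file-16: {file-2, file-11, file-4, file-12, file-9, file-10, file-5, file-6, file-17, file-19}.
Intersection: {file-6, file-19} — 2.

2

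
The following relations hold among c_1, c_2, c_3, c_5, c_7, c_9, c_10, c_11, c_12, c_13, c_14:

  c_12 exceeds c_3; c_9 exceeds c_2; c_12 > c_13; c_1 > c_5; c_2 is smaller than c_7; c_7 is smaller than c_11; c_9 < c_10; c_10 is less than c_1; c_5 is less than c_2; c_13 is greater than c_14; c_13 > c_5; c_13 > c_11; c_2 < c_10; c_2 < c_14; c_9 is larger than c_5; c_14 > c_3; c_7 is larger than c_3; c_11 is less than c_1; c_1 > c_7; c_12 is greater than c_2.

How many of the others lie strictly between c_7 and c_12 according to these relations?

The relations place c_7 below c_12. An element lies strictly between them when it is forced above c_7 and also forced below c_12.
Above c_7: {c_11, c_13, c_1}. Below c_12: {c_3, c_5, c_2, c_14, c_11, c_13}.
Intersection: {c_11, c_13} — 2.

2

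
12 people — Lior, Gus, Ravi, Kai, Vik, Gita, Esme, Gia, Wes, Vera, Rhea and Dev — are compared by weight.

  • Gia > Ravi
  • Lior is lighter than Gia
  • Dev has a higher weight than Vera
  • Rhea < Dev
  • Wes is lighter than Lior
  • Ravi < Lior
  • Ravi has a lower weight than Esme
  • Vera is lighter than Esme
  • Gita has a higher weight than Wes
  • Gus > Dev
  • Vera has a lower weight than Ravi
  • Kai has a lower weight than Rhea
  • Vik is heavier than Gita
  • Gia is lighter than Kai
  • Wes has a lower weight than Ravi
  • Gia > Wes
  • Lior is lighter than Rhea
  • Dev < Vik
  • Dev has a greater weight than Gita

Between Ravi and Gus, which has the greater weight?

Gus

Ravi < Gia < Kai < Rhea < Dev < Gus, by transitivity through Gia, Kai, Rhea, Dev.
So Ravi < Gus; Gus is the heavier of the two.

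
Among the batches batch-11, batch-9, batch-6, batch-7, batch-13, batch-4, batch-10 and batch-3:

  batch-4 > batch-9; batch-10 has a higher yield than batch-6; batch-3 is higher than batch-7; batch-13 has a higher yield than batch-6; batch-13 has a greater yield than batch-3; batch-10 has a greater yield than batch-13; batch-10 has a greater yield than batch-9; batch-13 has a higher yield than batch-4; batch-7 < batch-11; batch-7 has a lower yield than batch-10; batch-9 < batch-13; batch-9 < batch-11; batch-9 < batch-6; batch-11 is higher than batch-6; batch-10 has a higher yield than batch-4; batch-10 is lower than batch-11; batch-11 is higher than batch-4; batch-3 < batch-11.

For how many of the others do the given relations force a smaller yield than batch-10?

Directly below batch-10: batch-9, batch-6, batch-7, batch-4, batch-13.
One step further: batch-3 (6 so far).
No other element is forced below batch-10 by the given relations, so the count is 6.

6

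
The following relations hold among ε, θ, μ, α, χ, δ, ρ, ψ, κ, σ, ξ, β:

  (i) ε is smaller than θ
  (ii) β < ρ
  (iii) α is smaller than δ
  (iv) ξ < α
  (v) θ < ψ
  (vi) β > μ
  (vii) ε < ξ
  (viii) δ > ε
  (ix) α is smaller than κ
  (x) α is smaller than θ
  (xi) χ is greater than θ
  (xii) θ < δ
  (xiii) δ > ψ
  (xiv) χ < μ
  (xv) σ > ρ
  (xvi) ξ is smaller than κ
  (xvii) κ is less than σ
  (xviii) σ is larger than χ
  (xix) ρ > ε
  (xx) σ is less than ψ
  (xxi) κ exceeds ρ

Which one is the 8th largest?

Chaining the given pairs: ε < ξ < α < θ < χ < μ < β < ρ < κ < σ < ψ < δ.
Counting 8 from the largest end gives χ.

χ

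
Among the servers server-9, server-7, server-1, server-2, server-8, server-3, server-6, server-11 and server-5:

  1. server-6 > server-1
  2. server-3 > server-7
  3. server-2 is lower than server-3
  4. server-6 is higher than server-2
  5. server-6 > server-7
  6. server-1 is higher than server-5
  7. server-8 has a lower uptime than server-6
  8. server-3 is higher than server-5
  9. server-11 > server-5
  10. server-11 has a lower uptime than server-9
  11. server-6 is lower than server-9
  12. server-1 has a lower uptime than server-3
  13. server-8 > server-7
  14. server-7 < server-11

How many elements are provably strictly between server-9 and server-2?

1

Chaining upward from server-2 reaches: server-3, server-6.
Chaining downward from server-9 reaches: server-5, server-1, server-7, server-11, server-8, server-6.
Strictly between server-2 and server-9 are those in both lists: server-6 — 1 element.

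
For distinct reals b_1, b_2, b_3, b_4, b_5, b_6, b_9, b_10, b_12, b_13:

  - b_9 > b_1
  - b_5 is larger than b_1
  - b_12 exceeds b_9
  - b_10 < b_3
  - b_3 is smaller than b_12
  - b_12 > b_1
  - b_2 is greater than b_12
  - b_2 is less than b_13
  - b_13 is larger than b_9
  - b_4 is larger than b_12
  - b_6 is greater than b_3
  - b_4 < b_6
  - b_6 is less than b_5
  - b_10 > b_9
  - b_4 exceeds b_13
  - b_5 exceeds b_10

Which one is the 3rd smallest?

b_10

Piecing the relations together gives one ordering: b_1 < b_9 < b_10 < b_3 < b_12 < b_2 < b_13 < b_4 < b_6 < b_5.
The 3rd smallest is b_10.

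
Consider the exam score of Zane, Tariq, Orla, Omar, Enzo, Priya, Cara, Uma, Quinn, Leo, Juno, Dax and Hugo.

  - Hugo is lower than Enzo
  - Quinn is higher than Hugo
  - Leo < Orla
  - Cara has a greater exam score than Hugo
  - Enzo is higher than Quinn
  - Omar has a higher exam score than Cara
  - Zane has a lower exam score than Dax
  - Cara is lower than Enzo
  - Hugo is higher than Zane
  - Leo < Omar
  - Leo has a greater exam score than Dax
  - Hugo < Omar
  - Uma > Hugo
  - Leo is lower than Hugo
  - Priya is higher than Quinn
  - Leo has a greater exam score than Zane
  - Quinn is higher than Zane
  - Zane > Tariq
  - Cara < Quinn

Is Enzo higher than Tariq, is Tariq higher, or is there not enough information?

Enzo

Link the given pairs in sequence: Tariq < Zane; Zane < Dax; Dax < Leo; Leo < Hugo; Hugo < Cara; Cara < Quinn; Quinn < Enzo.
Together: Tariq < Zane < Dax < Leo < Hugo < Cara < Quinn < Enzo.
So Enzo is higher.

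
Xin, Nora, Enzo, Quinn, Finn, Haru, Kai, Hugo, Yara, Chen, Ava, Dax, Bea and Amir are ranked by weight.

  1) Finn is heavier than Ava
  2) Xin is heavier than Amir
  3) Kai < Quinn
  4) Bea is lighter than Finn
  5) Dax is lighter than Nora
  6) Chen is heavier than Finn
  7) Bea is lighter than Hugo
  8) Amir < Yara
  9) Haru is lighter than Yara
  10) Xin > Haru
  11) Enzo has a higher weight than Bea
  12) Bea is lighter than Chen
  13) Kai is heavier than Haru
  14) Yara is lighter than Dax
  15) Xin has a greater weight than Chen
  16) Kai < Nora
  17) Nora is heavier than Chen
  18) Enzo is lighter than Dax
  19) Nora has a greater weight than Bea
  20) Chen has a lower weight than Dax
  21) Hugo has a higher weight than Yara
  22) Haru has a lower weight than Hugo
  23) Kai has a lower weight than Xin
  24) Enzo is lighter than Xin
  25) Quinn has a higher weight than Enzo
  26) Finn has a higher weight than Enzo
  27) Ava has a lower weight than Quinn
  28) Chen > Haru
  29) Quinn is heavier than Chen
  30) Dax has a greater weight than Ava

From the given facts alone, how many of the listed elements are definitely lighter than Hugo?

Directly below Hugo: Bea, Haru, Yara.
One step further: Amir (4 so far).
No other element is forced below Hugo by the given relations, so the count is 4.

4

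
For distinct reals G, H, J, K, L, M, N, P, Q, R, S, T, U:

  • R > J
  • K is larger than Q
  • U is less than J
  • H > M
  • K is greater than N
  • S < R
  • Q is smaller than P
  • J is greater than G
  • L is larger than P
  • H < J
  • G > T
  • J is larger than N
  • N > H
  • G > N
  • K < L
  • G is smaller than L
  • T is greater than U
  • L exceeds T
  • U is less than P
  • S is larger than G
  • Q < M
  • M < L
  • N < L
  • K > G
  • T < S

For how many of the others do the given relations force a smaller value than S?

The elements the relations force below S are Q, M, H, N, U, T, G — no chain reaches any other.
That is 7.

7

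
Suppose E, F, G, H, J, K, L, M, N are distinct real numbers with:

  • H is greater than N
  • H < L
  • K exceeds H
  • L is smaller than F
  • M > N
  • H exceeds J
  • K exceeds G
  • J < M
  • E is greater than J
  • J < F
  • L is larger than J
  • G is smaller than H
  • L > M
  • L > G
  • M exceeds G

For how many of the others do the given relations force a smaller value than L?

5

Directly below L: G, J, H, M.
One step further: N (5 so far).
Nothing else is reachable below L; 5 in all.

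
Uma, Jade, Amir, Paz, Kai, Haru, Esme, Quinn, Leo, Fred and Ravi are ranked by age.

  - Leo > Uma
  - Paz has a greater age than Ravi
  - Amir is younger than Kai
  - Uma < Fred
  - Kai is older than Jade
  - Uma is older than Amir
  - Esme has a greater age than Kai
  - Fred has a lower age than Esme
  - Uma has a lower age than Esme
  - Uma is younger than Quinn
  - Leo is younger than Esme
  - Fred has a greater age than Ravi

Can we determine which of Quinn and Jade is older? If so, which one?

undetermined

Following every chain through Jade: above Jade we get Kai, Esme.
Quinn is not reached, and no chain runs the other way from Quinn to Jade.
So the given relations leave the order of Jade and Quinn undetermined.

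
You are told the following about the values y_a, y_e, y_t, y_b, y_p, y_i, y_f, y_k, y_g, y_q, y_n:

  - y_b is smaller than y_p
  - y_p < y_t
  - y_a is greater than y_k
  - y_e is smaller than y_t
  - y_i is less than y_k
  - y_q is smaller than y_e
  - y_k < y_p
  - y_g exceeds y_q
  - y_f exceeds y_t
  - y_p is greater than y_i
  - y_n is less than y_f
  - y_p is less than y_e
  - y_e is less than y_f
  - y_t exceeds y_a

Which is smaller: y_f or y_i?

y_i < y_k and y_k < y_p give y_i < y_p.
Then y_p < y_e extends the chain to y_e.
With y_e < y_t: y_i < y_k < y_p < y_e < y_t.
With y_t < y_f: y_i < y_k < y_p < y_e < y_t < y_f.
So y_i < y_f; y_i is the smaller of the two.

y_i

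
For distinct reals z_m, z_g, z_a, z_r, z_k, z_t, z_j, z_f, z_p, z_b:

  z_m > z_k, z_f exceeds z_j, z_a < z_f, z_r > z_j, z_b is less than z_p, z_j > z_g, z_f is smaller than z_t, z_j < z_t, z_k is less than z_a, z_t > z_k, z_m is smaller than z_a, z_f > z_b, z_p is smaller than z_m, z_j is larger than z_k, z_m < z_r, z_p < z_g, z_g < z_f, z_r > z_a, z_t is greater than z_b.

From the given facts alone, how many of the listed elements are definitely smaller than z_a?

4

Directly below z_a: z_k, z_m.
One step further: z_p (3 so far).
One step further: z_b (4 so far).
No other element is forced below z_a by the given relations, so the count is 4.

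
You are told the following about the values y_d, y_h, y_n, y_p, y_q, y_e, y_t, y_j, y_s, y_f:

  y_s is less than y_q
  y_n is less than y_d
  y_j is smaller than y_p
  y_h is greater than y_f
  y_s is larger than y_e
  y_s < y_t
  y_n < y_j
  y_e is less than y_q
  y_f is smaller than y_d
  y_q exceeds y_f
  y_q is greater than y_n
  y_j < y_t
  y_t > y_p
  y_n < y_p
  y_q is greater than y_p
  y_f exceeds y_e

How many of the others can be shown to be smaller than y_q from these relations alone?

Directly below y_q: y_n, y_e, y_f, y_p, y_s.
One step further: y_j (6 so far).
No other element is forced below y_q by the given relations, so the count is 6.

6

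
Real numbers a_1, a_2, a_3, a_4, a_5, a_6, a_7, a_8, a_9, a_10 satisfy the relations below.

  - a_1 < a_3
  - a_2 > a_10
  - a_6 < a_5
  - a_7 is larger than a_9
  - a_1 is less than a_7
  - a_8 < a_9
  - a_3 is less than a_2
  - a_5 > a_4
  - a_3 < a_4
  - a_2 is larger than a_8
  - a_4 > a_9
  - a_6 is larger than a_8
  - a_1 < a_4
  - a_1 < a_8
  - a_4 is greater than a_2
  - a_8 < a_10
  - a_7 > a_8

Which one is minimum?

a_1

Chaining upward from a_1: directly above it, a_3, a_8, a_4, a_7; then a_10, a_9, a_2, a_6, a_5.
That covers every other element, and nothing is given below a_1, so a_1 is the minimum.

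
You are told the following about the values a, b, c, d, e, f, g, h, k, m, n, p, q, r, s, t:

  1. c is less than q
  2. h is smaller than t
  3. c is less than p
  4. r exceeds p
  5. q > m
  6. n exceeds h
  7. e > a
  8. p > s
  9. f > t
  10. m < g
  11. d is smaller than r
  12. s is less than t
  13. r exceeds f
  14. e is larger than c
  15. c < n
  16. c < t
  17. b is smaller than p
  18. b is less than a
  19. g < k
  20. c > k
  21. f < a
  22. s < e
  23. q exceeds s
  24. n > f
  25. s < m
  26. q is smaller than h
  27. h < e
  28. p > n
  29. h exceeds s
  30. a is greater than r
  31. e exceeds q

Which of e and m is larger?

e

Following the relations from m: m < g < k < c < q < h < t < f < n < p < r < a < e.
So m < e; e is the larger of the two.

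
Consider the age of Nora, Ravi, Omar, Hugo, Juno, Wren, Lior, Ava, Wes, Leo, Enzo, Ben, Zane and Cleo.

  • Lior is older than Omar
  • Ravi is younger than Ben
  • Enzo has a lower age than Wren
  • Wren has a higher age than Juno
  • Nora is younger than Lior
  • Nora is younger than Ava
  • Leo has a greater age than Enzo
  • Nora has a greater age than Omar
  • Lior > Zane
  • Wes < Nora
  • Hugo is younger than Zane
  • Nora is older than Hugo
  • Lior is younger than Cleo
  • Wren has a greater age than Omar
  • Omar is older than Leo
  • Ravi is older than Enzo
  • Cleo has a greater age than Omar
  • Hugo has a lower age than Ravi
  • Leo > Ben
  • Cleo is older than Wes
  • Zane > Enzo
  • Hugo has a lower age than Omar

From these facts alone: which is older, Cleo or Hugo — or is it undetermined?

Cleo

Hugo < Ravi and Ravi < Ben give Hugo < Ben.
With Ben < Leo: Hugo < Ravi < Ben < Leo.
Then Leo < Omar extends the chain to Omar.
Then Omar < Nora extends the chain to Nora.
Then Nora < Lior extends the chain to Lior.
Then Lior < Cleo extends the chain to Cleo.
So Cleo is older.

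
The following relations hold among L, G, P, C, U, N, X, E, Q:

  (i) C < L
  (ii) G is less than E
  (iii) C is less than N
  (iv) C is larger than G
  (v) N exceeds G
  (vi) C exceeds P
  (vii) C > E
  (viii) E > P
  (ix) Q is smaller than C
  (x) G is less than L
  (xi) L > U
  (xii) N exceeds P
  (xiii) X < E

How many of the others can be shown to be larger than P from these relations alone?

Directly above P: E, C, N.
One step further: L (4 so far).
No other element is forced above P by the given relations, so the count is 4.

4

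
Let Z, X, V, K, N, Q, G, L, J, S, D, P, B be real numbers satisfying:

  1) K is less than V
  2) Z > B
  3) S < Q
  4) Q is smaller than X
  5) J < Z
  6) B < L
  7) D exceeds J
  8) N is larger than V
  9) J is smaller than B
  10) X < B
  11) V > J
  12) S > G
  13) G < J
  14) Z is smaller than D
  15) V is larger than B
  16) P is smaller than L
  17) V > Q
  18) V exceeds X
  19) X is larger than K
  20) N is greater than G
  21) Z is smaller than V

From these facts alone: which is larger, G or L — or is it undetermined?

L

G < S and S < Q give G < Q.
Then Q < X extends the chain to X.
With X < B: G < S < Q < X < B.
With B < L: G < S < Q < X < B < L.
So L is larger.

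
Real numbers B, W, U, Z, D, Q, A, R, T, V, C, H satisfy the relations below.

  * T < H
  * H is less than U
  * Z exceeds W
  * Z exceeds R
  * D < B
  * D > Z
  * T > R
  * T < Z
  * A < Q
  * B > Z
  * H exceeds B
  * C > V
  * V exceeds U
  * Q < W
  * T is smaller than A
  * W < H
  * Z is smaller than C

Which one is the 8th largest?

Piecing the relations together gives one ordering: R < T < A < Q < W < Z < D < B < H < U < V < C.
Counting 8 from the largest end gives W.

W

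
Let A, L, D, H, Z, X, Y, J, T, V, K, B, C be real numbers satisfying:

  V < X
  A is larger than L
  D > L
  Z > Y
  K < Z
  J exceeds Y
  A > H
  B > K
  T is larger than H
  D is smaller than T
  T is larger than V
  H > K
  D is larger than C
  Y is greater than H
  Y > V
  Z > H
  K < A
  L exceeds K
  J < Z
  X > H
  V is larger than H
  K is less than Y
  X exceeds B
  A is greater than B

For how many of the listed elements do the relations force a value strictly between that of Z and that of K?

The relations place K below Z. An element lies strictly between them when it is forced above K and also forced below Z.
Above K: {L, H, B, D, V, Y, J, T, X, A}. Below Z: {H, V, Y, J}.
Intersection: {H, V, Y, J} — 4.

4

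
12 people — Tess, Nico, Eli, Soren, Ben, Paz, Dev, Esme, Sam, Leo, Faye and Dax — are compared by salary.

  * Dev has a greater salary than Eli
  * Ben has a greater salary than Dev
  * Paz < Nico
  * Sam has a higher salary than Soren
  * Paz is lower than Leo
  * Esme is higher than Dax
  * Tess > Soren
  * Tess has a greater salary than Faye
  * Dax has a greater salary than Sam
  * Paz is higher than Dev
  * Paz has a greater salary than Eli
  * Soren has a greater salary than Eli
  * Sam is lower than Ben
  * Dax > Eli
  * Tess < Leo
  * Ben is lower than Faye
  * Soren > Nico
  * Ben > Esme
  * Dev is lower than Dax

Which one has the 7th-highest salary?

The consecutive relations fix a unique order: Eli < Dev < Paz < Nico < Soren < Sam < Dax < Esme < Ben < Faye < Tess < Leo.
The 7th largest is Sam.

Sam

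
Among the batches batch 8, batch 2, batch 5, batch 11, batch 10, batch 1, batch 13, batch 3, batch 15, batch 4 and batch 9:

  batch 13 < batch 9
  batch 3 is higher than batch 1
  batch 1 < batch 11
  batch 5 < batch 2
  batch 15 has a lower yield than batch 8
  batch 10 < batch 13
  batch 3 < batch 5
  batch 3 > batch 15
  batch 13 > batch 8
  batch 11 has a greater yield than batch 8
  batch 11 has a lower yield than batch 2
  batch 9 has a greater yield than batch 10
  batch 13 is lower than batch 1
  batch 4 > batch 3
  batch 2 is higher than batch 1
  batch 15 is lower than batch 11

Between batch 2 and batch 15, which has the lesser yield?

batch 15

batch 15 < batch 8 and batch 8 < batch 13 give batch 15 < batch 13.
Then batch 13 < batch 1 extends the chain to batch 1.
Then batch 1 < batch 3 extends the chain to batch 3.
With batch 3 < batch 5: batch 15 < batch 8 < batch 13 < batch 1 < batch 3 < batch 5.
With batch 5 < batch 2: batch 15 < batch 8 < batch 13 < batch 1 < batch 3 < batch 5 < batch 2.
So batch 15 < batch 2; batch 15 is the lower of the two.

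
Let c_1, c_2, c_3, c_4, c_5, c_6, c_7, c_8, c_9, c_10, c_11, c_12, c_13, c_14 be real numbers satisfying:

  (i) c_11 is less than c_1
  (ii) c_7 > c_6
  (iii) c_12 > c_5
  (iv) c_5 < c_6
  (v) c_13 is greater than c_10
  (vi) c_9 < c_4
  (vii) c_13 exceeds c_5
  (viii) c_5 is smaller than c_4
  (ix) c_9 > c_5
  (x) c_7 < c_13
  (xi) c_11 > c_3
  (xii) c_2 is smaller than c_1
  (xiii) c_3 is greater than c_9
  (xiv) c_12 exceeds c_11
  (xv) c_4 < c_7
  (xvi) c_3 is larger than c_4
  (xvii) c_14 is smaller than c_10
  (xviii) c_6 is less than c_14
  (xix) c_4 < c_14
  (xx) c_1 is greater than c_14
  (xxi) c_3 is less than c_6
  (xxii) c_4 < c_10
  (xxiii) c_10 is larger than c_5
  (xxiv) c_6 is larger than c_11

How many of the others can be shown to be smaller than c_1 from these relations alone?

The elements the relations force below c_1 are c_5, c_2, c_9, c_4, c_3, c_11, c_6, c_14 — no chain reaches any other.
That is 8.

8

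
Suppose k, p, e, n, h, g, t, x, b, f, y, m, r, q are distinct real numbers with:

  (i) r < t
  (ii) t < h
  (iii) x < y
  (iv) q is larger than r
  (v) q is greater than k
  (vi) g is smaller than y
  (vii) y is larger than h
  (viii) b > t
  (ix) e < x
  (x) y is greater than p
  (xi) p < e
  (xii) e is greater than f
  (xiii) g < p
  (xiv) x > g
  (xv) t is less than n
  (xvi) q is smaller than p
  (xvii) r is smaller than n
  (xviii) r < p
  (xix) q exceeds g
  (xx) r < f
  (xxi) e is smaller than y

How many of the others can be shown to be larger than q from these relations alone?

4

The elements the relations force above q are p, e, x, y — no chain reaches any other.
That is 4.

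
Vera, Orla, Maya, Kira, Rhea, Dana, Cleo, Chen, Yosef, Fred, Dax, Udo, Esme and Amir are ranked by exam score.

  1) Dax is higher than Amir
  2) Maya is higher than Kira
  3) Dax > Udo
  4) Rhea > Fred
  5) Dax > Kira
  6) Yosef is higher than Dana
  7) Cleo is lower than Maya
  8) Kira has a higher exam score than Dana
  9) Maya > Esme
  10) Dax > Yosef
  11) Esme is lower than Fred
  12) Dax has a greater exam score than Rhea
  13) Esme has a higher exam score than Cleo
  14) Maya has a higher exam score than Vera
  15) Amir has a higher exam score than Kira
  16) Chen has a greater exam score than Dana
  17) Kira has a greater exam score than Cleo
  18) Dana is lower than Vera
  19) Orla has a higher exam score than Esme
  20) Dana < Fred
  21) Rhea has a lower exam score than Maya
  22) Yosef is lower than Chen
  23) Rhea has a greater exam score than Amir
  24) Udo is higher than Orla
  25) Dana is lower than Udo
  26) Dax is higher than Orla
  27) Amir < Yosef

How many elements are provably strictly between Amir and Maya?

The relations place Amir below Maya. An element lies strictly between them when it is forced above Amir and also forced below Maya.
Above Amir: {Yosef, Rhea, Chen, Dax}. Below Maya: {Cleo, Dana, Kira, Esme, Vera, Fred, Rhea}.
Intersection: {Rhea} — 1.

1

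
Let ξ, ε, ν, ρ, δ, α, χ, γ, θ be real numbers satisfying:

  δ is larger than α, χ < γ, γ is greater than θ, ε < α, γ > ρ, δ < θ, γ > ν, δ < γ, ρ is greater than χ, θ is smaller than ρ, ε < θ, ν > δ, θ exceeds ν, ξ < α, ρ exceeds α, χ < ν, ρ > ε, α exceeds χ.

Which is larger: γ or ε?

γ

ε < α and α < δ give ε < δ.
Then δ < ν extends the chain to ν.
With ν < θ: ε < α < δ < ν < θ.
With θ < ρ: ε < α < δ < ν < θ < ρ.
Then ρ < γ extends the chain to γ.
So ε < γ; γ is the larger of the two.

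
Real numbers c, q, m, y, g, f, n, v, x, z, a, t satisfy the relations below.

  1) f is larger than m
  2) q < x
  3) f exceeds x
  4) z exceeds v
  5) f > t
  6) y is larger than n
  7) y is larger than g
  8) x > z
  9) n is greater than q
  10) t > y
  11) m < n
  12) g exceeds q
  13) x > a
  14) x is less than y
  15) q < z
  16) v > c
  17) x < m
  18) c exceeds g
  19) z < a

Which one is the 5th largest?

m

Chaining the given pairs: q < g < c < v < z < a < x < m < n < y < t < f.
The 5th largest is m.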